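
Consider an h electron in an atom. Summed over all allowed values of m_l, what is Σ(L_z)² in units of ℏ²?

For an h orbital, l = 5.
m_l ∈ {-5, -4, -3, -2, -1, 0, 1, 2, 3, 4, 5}.
Summing m² from −5 to 5: Σ m_l² = 110.

Σ(L_z)² = 110 ℏ²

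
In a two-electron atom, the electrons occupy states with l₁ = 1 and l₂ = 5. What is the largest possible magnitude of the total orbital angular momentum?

The total orbital quantum number L ranges from |l₁ − l₂| to l₁ + l₂ in integer steps.
Allowed values: L = 4, 5, 6.
The largest magnitude corresponds to L = 6: |L_tot| = ℏ√(6·7) = √42 ℏ.

|L_tot|_max = √42 ℏ ≈ 6.481ℏ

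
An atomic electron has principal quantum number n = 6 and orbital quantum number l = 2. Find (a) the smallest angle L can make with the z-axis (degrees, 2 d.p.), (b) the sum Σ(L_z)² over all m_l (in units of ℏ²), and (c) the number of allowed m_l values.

cos θ_min = 2/√6, so θ_min ≈ 35.26°.
Σ m_l² = 10, so Σ(L_z)² = 10 ℏ².
There are 2l+1 = 5 values of m_l.

θ_min ≈ 35.26°; Σ(L_z)² = 10 ℏ²; 5 values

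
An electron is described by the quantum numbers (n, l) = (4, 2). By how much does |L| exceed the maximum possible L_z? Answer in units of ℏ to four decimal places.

|L| − L_z,max ≈ 0.4495ℏ

|L| = √6 ℏ ≈ 2.4495ℏ, while L_z,max = lℏ = 2ℏ.
The difference is (√6 − 2)ℏ ≈ 0.4495ℏ.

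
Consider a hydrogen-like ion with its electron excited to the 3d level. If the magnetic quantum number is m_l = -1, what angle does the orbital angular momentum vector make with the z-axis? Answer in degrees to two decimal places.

The 3d level has l = 2.
|L| = ℏ√(l(l+1)) = √6 ℏ.
L_z = m_l ℏ = −1ℏ.
cos θ = L_z/|L| = -1/√6, so θ ≈ 114.09°.

θ ≈ 114.09°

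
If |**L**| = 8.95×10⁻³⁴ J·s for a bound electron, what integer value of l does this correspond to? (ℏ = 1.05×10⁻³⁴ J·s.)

l = 8

Dividing by ℏ: |L|/ℏ ≈ 8.524.
l(l+1) ≈ 8.524² ≈ 72.66, so l = 8.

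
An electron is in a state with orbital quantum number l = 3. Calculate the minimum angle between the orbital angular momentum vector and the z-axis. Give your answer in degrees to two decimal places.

|L| = √(l(l+1)) ℏ = 2√3 ℏ.
The smallest angle corresponds to the largest L_z, i.e. m_l = l = 3, giving L_z = 3ℏ.
cos θ_min = 3/√12, so θ_min ≈ 30.00°.

θ_min ≈ 30.00°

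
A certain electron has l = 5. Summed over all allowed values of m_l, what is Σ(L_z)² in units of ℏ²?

The allowed m_l values are -5, -4, -3, -2, -1, 0, 1, 2, 3, 4, 5.
Σ m_l² = l(l+1)(2l+1)/3 = 5·6·11/3 = 110.

Σ(L_z)² = 110 ℏ²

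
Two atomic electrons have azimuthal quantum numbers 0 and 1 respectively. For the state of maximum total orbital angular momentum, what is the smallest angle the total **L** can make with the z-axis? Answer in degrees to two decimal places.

θ_min ≈ 45.00°

By the triangle rule, |l₁ − l₂| ≤ L ≤ l₁ + l₂.
L ∈ {1}.
The maximum is L = 1, with |L_tot| = ℏ√(1·2) = √2 ℏ.
The minimum angle with z is arccos(1/√2) ≈ 45.00°.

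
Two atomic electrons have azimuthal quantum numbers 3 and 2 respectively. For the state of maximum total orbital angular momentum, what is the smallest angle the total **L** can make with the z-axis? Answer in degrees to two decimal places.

Angular momentum addition gives L = |l₁ − l₂|, …, l₁ + l₂.
Allowed values: L = 1, 2, 3, 4, 5.
The maximum is L = 5, with |L_tot| = ℏ√(5·6) = √30 ℏ.
The minimum angle with z is arccos(5/√30) ≈ 24.09°.

θ_min ≈ 24.09°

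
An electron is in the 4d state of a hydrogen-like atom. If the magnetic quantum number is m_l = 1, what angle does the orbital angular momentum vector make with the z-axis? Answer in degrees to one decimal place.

4d means n = 4, l = 2.
|L| = √(l(l+1)) ℏ = √6 ℏ.
L_z = m_l ℏ = 1ℏ.
cos θ = L_z/|L| = 1/√6, so θ ≈ 65.9°.

θ ≈ 65.9°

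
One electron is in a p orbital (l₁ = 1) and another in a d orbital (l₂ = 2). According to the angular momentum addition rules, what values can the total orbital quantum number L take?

The total orbital quantum number L ranges from |l₁ − l₂| to l₁ + l₂ in integer steps.
Allowed values: L = 1, 2, 3.

L = 1, 2, 3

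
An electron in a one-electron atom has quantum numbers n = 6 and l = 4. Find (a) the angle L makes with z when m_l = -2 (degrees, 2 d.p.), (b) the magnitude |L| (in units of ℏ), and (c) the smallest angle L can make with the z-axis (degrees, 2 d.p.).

For m_l = -2: cos θ = -2/√20, θ ≈ 116.57°.
|L| = ℏ√(4·5) = 2√5 ℏ ≈ 4.472ℏ.
cos θ_min = 4/√20, so θ_min ≈ 26.57°.

θ(m_l=-2) ≈ 116.57°; |L| = 2√5 ℏ ≈ 4.472ℏ; θ_min ≈ 26.57°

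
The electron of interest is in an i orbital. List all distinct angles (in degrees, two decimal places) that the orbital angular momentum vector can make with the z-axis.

An i state has l = 6.
|L| = √(l(l+1)) ℏ = √42 ℏ.
cos θ = m_l/√42 for each m_l ∈ {-6, -5, -4, -3, -2, -1, 0, 1, 2, 3, 4, 5, 6}.

θ ∈ {22.21°, 39.51°, 51.89°, 62.42°, 72.02°, 81.12°, 90.00°, 98.88°, 107.98°, 117.58°, 128.11°, 140.49°, 157.79°}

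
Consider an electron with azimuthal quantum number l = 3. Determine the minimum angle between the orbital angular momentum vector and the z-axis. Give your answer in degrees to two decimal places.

|L| = √(l(l+1)) ℏ = 2√3 ℏ.
The smallest angle corresponds to the largest L_z, i.e. m_l = l = 3, giving L_z = 3ℏ.
cos θ_min = 3/√12, so θ_min ≈ 30.00°.

θ_min ≈ 30.00°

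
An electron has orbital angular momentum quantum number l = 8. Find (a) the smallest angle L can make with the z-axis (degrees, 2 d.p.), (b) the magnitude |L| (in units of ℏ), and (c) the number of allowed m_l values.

cos θ_min = 8/√72, so θ_min ≈ 19.47°.
|L| = ℏ√(8·9) = 6√2 ℏ ≈ 8.485ℏ.
There are 2l+1 = 17 values of m_l.

θ_min ≈ 19.47°; |L| = 6√2 ℏ ≈ 8.485ℏ; 17 values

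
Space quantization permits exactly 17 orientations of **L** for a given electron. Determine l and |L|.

Since there are 2l+1 = 17 values of m_l, l = 8.
Then |L| = √(l(l+1)) ℏ = 6√2 ℏ.

l = 8, |L| = 6√2 ℏ ≈ 8.485ℏ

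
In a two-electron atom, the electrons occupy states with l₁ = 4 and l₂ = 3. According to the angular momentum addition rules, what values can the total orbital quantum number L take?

L runs from |4 − 3| = 1 to 4 + 3 = 7.
Allowed values: L = 1, 2, 3, 4, 5, 6, 7.

L = 1, 2, 3, 4, 5, 6, 7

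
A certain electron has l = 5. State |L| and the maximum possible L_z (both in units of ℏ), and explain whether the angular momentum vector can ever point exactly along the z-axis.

|L| = √30 ℏ ≈ 5.4772ℏ, while L_z,max = lℏ = 5ℏ.
Since |L| > L_z,max, the vector can never point exactly along z; the closest it comes is θ_min = arccos(5/√30) ≈ 24.1°.

No: L_z,max = 5ℏ < |L| = √30 ℏ ≈ 5.477ℏ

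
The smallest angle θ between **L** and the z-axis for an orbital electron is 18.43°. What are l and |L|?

l = 9, |L| = 3√10 ℏ ≈ 9.487ℏ

At minimum angle, m_l = l, so cos θ = l/√(l(l+1)); cos²θ = l/(l+1) = 0.9001.
Solving: l = 9.
Then |L| = ℏ√(9·10) = 3√10 ℏ.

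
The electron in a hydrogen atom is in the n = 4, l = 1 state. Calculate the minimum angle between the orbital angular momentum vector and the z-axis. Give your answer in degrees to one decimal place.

θ_min ≈ 45.0°

|L|² = l(l+1)ℏ² = 2ℏ², so |L| = √2 ℏ.
The smallest angle corresponds to the largest L_z, i.e. m_l = l = 1, giving L_z = 1ℏ.
cos θ_min = 1/√2, so θ_min ≈ 45.0°.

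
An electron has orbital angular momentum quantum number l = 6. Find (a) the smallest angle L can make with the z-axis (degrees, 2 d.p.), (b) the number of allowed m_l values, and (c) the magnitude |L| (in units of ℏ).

θ_min ≈ 22.21°; 13 values; |L| = √42 ℏ ≈ 6.481ℏ

cos θ_min = 6/√42, so θ_min ≈ 22.21°.
There are 2l+1 = 13 values of m_l.
|L| = ℏ√(6·7) = √42 ℏ ≈ 6.481ℏ.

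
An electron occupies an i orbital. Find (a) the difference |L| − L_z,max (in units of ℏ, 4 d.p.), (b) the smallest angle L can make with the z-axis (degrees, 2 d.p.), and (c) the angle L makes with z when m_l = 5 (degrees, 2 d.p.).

|L|−L_z,max ≈ 0.4807ℏ; θ_min ≈ 22.21°; θ(m_l=5) ≈ 39.51°

An i state has l = 6.
|L| − L_z,max = (√42 − 6)ℏ ≈ 0.4807ℏ.
cos θ_min = 6/√42, so θ_min ≈ 22.21°.
For m_l = 5: cos θ = 5/√42, θ ≈ 39.51°.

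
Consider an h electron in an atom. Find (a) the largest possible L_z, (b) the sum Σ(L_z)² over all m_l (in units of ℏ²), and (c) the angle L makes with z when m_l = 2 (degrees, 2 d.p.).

For an h orbital, l = 5.
L_z,max = lℏ = 5ℏ.
Σ m_l² = 110, so Σ(L_z)² = 110 ℏ².
For m_l = 2: cos θ = 2/√30, θ ≈ 68.58°.

L_z,max = 5ℏ; Σ(L_z)² = 110 ℏ²; θ(m_l=2) ≈ 68.58°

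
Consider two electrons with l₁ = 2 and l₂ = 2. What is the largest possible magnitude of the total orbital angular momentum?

|L_tot|_max = 2√5 ℏ ≈ 4.472ℏ

L runs from |2 − 2| = 0 to 2 + 2 = 4.
Allowed values: L = 0, 1, 2, 3, 4.
The largest magnitude corresponds to L = 4: |L_tot| = ℏ√(4·5) = 2√5 ℏ.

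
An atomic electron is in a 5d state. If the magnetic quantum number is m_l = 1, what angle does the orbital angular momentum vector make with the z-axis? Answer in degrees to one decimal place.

For 5d, l = 2.
|L| = ℏ√(l(l+1)) = √6 ℏ.
L_z = m_l ℏ = 1ℏ.
cos θ = L_z/|L| = 1/√6, so θ ≈ 65.9°.

θ ≈ 65.9°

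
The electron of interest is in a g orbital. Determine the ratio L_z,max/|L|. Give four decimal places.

L_z,max/|L| = 0.8944

A g state has l = 4.
|L| = 2√5 ℏ ≈ 4.4721ℏ, while L_z,max = lℏ = 4ℏ.
L_z,max/|L| = 4/√20 = 0.8944.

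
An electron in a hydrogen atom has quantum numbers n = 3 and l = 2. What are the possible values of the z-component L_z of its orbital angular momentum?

L_z = m_l ℏ with m_l ranging from −l to +l in integer steps.
For l = 2: m_l ∈ {-2, -1, 0, 1, 2}.

L_z ∈ {−2ℏ, −ℏ, 0, ℏ, 2ℏ}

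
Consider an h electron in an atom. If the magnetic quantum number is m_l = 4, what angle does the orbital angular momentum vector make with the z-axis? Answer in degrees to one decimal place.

For an h orbital, l = 5.
|L| = ℏ√(l(l+1)) = √30 ℏ.
L_z = m_l ℏ = 4ℏ.
cos θ = L_z/|L| = 4/√30, so θ ≈ 43.1°.

θ ≈ 43.1°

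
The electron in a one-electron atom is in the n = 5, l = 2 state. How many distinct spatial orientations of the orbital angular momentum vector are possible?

The number of m_l values is 2l + 1 = 2·2 + 1 = 5.

5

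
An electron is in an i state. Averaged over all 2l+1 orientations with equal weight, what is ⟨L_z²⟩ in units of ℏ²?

⟨L_z²⟩ = 14 ℏ²

For an i orbital, l = 6.
m_l runs from −6 to 6, i.e. {-6, -5, -4, -3, -2, -1, 0, 1, 2, 3, 4, 5, 6}.
⟨L_z²⟩ = ℏ²·l(l+1)/3 = 14ℏ².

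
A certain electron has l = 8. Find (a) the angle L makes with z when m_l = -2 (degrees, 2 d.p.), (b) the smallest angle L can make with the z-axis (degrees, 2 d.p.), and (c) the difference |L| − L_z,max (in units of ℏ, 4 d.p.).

For m_l = -2: cos θ = -2/√72, θ ≈ 103.63°.
cos θ_min = 8/√72, so θ_min ≈ 19.47°.
|L| − L_z,max = (6√2 − 8)ℏ ≈ 0.4853ℏ.

θ(m_l=-2) ≈ 103.63°; θ_min ≈ 19.47°; |L|−L_z,max ≈ 0.4853ℏ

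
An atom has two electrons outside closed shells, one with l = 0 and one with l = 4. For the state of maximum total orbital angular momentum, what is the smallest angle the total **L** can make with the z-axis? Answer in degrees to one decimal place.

Angular momentum addition gives L = |l₁ − l₂|, …, l₁ + l₂.
L ∈ {4}.
The maximum is L = 4, with |L_tot| = ℏ√(4·5) = 2√5 ℏ.
The minimum angle with z is arccos(4/√20) ≈ 26.6°.

θ_min ≈ 26.6°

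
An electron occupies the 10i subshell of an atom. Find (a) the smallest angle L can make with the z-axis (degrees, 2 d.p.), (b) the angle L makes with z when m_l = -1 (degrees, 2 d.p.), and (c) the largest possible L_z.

θ_min ≈ 22.21°; θ(m_l=-1) ≈ 98.88°; L_z,max = 6ℏ

The 10i subshell has l = 6.
cos θ_min = 6/√42, so θ_min ≈ 22.21°.
For m_l = -1: cos θ = -1/√42, θ ≈ 98.88°.
L_z,max = lℏ = 6ℏ.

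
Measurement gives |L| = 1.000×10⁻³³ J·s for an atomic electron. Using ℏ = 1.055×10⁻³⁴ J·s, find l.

l = 9

Dividing by ℏ: |L|/ℏ ≈ 9.479.
Set l(l+1) = 89.85; the integer solution is l = 9.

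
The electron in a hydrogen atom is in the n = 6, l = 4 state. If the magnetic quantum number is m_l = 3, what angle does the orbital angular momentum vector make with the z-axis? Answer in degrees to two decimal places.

θ ≈ 47.87°

|L| = √(l(l+1)) ℏ = 2√5 ℏ.
L_z = m_l ℏ = 3ℏ.
cos θ = L_z/|L| = 3/√20, so θ ≈ 47.87°.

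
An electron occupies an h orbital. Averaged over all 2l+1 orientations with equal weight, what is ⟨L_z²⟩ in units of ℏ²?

⟨L_z²⟩ = 10 ℏ²

For an h orbital, l = 5.
m_l ∈ {-5, -4, -3, -2, -1, 0, 1, 2, 3, 4, 5}.
⟨L_z²⟩ = ℏ²·l(l+1)/3 = 10ℏ².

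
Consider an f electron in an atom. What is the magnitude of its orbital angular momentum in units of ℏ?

|L| = 2√3 ℏ ≈ 3.464ℏ

For an f orbital, l = 3.
|L| = ℏ√(l(l+1)) = ℏ√(3·4) = 2√3 ℏ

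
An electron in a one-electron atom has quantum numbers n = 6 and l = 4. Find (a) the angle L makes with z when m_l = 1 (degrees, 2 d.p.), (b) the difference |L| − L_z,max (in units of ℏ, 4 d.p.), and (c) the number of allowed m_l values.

θ(m_l=1) ≈ 77.08°; |L|−L_z,max ≈ 0.4721ℏ; 9 values

For m_l = 1: cos θ = 1/√20, θ ≈ 77.08°.
|L| − L_z,max = (2√5 − 4)ℏ ≈ 0.4721ℏ.
There are 2l+1 = 9 values of m_l.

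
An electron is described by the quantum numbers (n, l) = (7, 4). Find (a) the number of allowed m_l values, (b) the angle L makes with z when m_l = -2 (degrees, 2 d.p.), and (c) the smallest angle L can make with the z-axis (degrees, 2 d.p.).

There are 2l+1 = 9 values of m_l.
For m_l = -2: cos θ = -2/√20, θ ≈ 116.57°.
cos θ_min = 4/√20, so θ_min ≈ 26.57°.

9 values; θ(m_l=-2) ≈ 116.57°; θ_min ≈ 26.57°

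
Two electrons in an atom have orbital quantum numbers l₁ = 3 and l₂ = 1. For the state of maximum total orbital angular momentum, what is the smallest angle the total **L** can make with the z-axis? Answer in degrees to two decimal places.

The total orbital quantum number L ranges from |l₁ − l₂| to l₁ + l₂ in integer steps.
So L can be 2, 3, 4.
The maximum is L = 4, with |L_tot| = ℏ√(4·5) = 2√5 ℏ.
The minimum angle with z is arccos(4/√20) ≈ 26.57°.

θ_min ≈ 26.57°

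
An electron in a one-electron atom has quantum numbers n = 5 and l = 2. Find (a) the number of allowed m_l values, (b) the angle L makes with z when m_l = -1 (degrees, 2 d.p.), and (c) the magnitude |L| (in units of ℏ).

5 values; θ(m_l=-1) ≈ 114.09°; |L| = √6 ℏ ≈ 2.449ℏ

There are 2l+1 = 5 values of m_l.
For m_l = -1: cos θ = -1/√6, θ ≈ 114.09°.
|L| = ℏ√(2·3) = √6 ℏ ≈ 2.449ℏ.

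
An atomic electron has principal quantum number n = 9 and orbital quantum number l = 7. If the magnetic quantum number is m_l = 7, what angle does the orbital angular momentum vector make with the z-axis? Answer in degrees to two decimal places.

θ ≈ 20.70°

|L| = √(l(l+1)) ℏ = 2√14 ℏ.
L_z = m_l ℏ = 7ℏ.
cos θ = L_z/|L| = 7/√56, so θ ≈ 20.70°.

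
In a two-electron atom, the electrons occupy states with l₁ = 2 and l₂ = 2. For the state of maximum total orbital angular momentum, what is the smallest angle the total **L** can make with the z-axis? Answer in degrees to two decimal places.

L runs from |2 − 2| = 0 to 2 + 2 = 4.
So L can be 0, 1, 2, 3, 4.
The maximum is L = 4, with |L_tot| = ℏ√(4·5) = 2√5 ℏ.
The minimum angle with z is arccos(4/√20) ≈ 26.57°.

θ_min ≈ 26.57°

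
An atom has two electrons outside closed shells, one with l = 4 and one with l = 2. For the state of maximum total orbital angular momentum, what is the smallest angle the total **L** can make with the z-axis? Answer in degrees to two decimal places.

θ_min ≈ 22.21°

L runs from |4 − 2| = 2 to 4 + 2 = 6.
Allowed values: L = 2, 3, 4, 5, 6.
The maximum is L = 6, with |L_tot| = ℏ√(6·7) = √42 ℏ.
The minimum angle with z is arccos(6/√42) ≈ 22.21°.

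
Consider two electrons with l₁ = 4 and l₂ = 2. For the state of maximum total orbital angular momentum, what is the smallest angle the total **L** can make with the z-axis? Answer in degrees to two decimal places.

θ_min ≈ 22.21°

L runs from |4 − 2| = 2 to 4 + 2 = 6.
So L can be 2, 3, 4, 5, 6.
The maximum is L = 6, with |L_tot| = ℏ√(6·7) = √42 ℏ.
The minimum angle with z is arccos(6/√42) ≈ 22.21°.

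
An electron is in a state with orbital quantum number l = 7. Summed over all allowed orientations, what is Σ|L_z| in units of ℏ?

Σ|L_z| = 56 ℏ

m_l runs from −7 to 7, i.e. {-7, -6, -5, -4, -3, -2, -1, 0, 1, 2, 3, 4, 5, 6, 7}.
Σ|m_l| = 2(1+2+…+7) = 56.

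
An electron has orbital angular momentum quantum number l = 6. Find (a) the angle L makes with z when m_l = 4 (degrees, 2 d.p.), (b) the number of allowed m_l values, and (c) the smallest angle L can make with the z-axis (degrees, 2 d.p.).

For m_l = 4: cos θ = 4/√42, θ ≈ 51.89°.
There are 2l+1 = 13 values of m_l.
cos θ_min = 6/√42, so θ_min ≈ 22.21°.

θ(m_l=4) ≈ 51.89°; 13 values; θ_min ≈ 22.21°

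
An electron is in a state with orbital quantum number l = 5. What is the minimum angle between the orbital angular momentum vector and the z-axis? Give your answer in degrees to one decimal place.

θ_min ≈ 24.1°

|L| = √(l(l+1)) ℏ = √30 ℏ.
The smallest angle corresponds to the largest L_z, i.e. m_l = l = 5, giving L_z = 5ℏ.
cos θ_min = 5/√30, so θ_min ≈ 24.1°.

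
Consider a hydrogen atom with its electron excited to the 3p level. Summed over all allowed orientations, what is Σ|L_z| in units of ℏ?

The 3p level has l = 1.
m_l ∈ {-1, 0, 1}.
Σ|m_l| = l(l+1) = 2.

Σ|L_z| = 2 ℏ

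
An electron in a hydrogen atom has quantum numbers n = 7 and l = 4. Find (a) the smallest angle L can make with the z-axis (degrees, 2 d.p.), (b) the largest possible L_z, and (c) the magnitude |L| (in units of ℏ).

cos θ_min = 4/√20, so θ_min ≈ 26.57°.
L_z,max = lℏ = 4ℏ.
|L| = ℏ√(4·5) = 2√5 ℏ ≈ 4.472ℏ.

θ_min ≈ 26.57°; L_z,max = 4ℏ; |L| = 2√5 ℏ ≈ 4.472ℏ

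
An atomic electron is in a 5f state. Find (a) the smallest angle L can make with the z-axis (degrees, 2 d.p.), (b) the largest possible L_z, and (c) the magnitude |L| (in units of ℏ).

The 5f subshell has l = 3.
cos θ_min = 3/√12, so θ_min ≈ 30.00°.
L_z,max = lℏ = 3ℏ.
|L| = ℏ√(3·4) = 2√3 ℏ ≈ 3.464ℏ.

θ_min ≈ 30.00°; L_z,max = 3ℏ; |L| = 2√3 ℏ ≈ 3.464ℏ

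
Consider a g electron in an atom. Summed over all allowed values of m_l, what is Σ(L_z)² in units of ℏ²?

Σ(L_z)² = 60 ℏ²

The letter g corresponds to l = 4.
m_l ∈ {-4, -3, -2, -1, 0, 1, 2, 3, 4}.
Σ m_l² = l(l+1)(2l+1)/3 = 4·5·9/3 = 60.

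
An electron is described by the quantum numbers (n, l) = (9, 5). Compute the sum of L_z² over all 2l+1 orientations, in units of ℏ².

m_l ∈ {-5, -4, -3, -2, -1, 0, 1, 2, 3, 4, 5}.
Σ m_l² = 2·(1 + 4 + 9 + 16 + 25) = 110.

Σ(L_z)² = 110 ℏ²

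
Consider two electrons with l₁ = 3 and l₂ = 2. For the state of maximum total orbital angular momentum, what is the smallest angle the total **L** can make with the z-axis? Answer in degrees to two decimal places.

θ_min ≈ 24.09°

The total orbital quantum number L ranges from |l₁ − l₂| to l₁ + l₂ in integer steps.
Allowed values: L = 1, 2, 3, 4, 5.
The maximum is L = 5, with |L_tot| = ℏ√(5·6) = √30 ℏ.
The minimum angle with z is arccos(5/√30) ≈ 24.09°.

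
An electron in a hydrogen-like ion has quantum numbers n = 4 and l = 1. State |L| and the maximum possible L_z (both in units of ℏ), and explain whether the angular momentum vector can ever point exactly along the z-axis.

|L| = √2 ℏ ≈ 1.4142ℏ, while L_z,max = lℏ = 1ℏ.
Since |L| > L_z,max, the vector can never point exactly along z; the closest it comes is θ_min = arccos(1/√2) ≈ 45.0°.

No: L_z,max = 1ℏ < |L| = √2 ℏ ≈ 1.414ℏ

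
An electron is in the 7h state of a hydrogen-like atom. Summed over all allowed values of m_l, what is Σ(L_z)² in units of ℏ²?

Σ(L_z)² = 110 ℏ²

The 7h subshell has l = 5.
m_l ∈ {-5, -4, -3, -2, -1, 0, 1, 2, 3, 4, 5}.
Σ m_l² = l(l+1)(2l+1)/3 = 5·6·11/3 = 110.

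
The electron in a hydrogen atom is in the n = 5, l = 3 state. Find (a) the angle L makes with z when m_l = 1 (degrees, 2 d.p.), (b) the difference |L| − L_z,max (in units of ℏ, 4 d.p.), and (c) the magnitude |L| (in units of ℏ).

θ(m_l=1) ≈ 73.22°; |L|−L_z,max ≈ 0.4641ℏ; |L| = 2√3 ℏ ≈ 3.464ℏ

For m_l = 1: cos θ = 1/√12, θ ≈ 73.22°.
|L| − L_z,max = (2√3 − 3)ℏ ≈ 0.4641ℏ.
|L| = ℏ√(3·4) = 2√3 ℏ ≈ 3.464ℏ.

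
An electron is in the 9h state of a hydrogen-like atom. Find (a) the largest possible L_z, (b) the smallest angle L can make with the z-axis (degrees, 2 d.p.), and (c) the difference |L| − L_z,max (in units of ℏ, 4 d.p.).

L_z,max = 5ℏ; θ_min ≈ 24.09°; |L|−L_z,max ≈ 0.4772ℏ

For 9h, l = 5.
L_z,max = lℏ = 5ℏ.
cos θ_min = 5/√30, so θ_min ≈ 24.09°.
|L| − L_z,max = (√30 − 5)ℏ ≈ 0.4772ℏ.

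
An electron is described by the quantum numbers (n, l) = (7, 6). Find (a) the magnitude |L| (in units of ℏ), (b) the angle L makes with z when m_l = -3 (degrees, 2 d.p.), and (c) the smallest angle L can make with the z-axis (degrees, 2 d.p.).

|L| = ℏ√(6·7) = √42 ℏ ≈ 6.481ℏ.
For m_l = -3: cos θ = -3/√42, θ ≈ 117.58°.
cos θ_min = 6/√42, so θ_min ≈ 22.21°.

|L| = √42 ℏ ≈ 6.481ℏ; θ(m_l=-3) ≈ 117.58°; θ_min ≈ 22.21°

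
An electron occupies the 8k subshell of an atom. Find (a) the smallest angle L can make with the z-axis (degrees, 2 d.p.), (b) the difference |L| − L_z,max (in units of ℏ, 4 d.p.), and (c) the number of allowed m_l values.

θ_min ≈ 20.70°; |L|−L_z,max ≈ 0.4833ℏ; 15 values

8k means n = 8, l = 7.
cos θ_min = 7/√56, so θ_min ≈ 20.70°.
|L| − L_z,max = (2√14 − 7)ℏ ≈ 0.4833ℏ.
There are 2l+1 = 15 values of m_l.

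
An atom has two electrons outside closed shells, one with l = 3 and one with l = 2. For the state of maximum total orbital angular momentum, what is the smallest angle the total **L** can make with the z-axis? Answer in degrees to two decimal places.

θ_min ≈ 24.09°

The total orbital quantum number L ranges from |l₁ − l₂| to l₁ + l₂ in integer steps.
L ∈ {1, 2, 3, 4, 5}.
The maximum is L = 5, with |L_tot| = ℏ√(5·6) = √30 ℏ.
The minimum angle with z is arccos(5/√30) ≈ 24.09°.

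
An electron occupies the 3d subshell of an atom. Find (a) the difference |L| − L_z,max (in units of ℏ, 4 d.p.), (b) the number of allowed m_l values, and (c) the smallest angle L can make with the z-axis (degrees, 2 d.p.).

For 3d, l = 2.
|L| − L_z,max = (√6 − 2)ℏ ≈ 0.4495ℏ.
There are 2l+1 = 5 values of m_l.
cos θ_min = 2/√6, so θ_min ≈ 35.26°.

|L|−L_z,max ≈ 0.4495ℏ; 5 values; θ_min ≈ 35.26°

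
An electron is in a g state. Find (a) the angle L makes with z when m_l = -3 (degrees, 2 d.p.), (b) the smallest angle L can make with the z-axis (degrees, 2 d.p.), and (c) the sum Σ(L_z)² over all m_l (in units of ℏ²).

The letter g corresponds to l = 4.
For m_l = -3: cos θ = -3/√20, θ ≈ 132.13°.
cos θ_min = 4/√20, so θ_min ≈ 26.57°.
Σ m_l² = 60, so Σ(L_z)² = 60 ℏ².

θ(m_l=-3) ≈ 132.13°; θ_min ≈ 26.57°; Σ(L_z)² = 60 ℏ²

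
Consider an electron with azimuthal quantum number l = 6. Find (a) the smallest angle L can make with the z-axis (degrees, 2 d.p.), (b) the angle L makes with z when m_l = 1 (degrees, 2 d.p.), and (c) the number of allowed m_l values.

cos θ_min = 6/√42, so θ_min ≈ 22.21°.
For m_l = 1: cos θ = 1/√42, θ ≈ 81.12°.
There are 2l+1 = 13 values of m_l.

θ_min ≈ 22.21°; θ(m_l=1) ≈ 81.12°; 13 values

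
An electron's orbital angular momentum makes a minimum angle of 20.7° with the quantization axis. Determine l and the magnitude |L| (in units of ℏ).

l = 7, |L| = 2√14 ℏ ≈ 7.483ℏ

cos²θ_min = l/(l+1) = 0.8751.
Thus l = 0.8751/(1 − 0.8751) ≈ 7.
Then |L| = ℏ√(7·8) = 2√14 ℏ.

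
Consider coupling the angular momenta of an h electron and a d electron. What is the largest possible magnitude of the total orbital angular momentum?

|L_tot|_max = 2√14 ℏ ≈ 7.483ℏ

Angular momentum addition gives L = |l₁ − l₂|, …, l₁ + l₂.
So L can be 3, 4, 5, 6, 7.
The largest magnitude corresponds to L = 7: |L_tot| = ℏ√(7·8) = 2√14 ℏ.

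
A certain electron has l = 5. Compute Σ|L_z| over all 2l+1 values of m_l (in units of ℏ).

m_l runs from −5 to 5, i.e. {-5, -4, -3, -2, -1, 0, 1, 2, 3, 4, 5}.
Σ|m_l| = l(l+1) = 30.

Σ|L_z| = 30 ℏ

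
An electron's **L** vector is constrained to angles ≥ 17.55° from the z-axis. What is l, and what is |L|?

l = 10, |L| = √110 ℏ ≈ 10.488ℏ

cos²θ_min = l/(l+1) = 0.9091.
l = cos²θ/sin²θ ≈ 10.
Then |L| = ℏ√(10·11) = √110 ℏ.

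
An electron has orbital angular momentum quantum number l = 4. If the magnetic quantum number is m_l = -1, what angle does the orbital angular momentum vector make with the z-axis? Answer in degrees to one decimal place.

|L|² = l(l+1)ℏ² = 20ℏ², so |L| = 2√5 ℏ.
L_z = m_l ℏ = −1ℏ.
cos θ = L_z/|L| = -1/√20, so θ ≈ 102.9°.

θ ≈ 102.9°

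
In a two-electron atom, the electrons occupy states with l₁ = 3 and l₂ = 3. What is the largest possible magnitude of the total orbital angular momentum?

|L_tot|_max = √42 ℏ ≈ 6.481ℏ

By the triangle rule, |l₁ − l₂| ≤ L ≤ l₁ + l₂.
So L can be 0, 1, 2, 3, 4, 5, 6.
The largest magnitude corresponds to L = 6: |L_tot| = ℏ√(6·7) = √42 ℏ.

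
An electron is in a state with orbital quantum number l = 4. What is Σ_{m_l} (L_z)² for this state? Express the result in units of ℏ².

m_l runs from −4 to 4, i.e. {-4, -3, -2, -1, 0, 1, 2, 3, 4}.
Σ m_l² = 2·(1 + 4 + 9 + 16) = 60.

Σ(L_z)² = 60 ℏ²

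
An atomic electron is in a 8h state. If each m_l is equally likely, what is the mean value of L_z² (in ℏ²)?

The 8h subshell has l = 5.
m_l ∈ {-5, -4, -3, -2, -1, 0, 1, 2, 3, 4, 5}.
Average of L_z² over 11 states: 110/11 ℏ² = 10 ℏ².

⟨L_z²⟩ = 10 ℏ²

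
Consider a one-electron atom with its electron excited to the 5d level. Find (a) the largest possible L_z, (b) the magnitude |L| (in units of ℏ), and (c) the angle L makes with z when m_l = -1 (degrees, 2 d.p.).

L_z,max = 2ℏ; |L| = √6 ℏ ≈ 2.449ℏ; θ(m_l=-1) ≈ 114.09°

The 5d level has l = 2.
L_z,max = lℏ = 2ℏ.
|L| = ℏ√(2·3) = √6 ℏ ≈ 2.449ℏ.
For m_l = -1: cos θ = -1/√6, θ ≈ 114.09°.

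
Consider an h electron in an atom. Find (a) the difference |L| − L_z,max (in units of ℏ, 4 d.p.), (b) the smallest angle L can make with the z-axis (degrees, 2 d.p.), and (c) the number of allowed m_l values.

|L|−L_z,max ≈ 0.4772ℏ; θ_min ≈ 24.09°; 11 values

An h state has l = 5.
|L| − L_z,max = (√30 − 5)ℏ ≈ 0.4772ℏ.
cos θ_min = 5/√30, so θ_min ≈ 24.09°.
There are 2l+1 = 11 values of m_l.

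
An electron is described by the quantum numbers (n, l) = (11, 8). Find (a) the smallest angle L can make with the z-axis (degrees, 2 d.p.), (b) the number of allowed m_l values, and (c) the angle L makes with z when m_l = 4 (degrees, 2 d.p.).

cos θ_min = 8/√72, so θ_min ≈ 19.47°.
There are 2l+1 = 17 values of m_l.
For m_l = 4: cos θ = 4/√72, θ ≈ 61.87°.

θ_min ≈ 19.47°; 17 values; θ(m_l=4) ≈ 61.87°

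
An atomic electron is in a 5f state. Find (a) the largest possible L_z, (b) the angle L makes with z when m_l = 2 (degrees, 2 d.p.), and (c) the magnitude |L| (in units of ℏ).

L_z,max = 3ℏ; θ(m_l=2) ≈ 54.74°; |L| = 2√3 ℏ ≈ 3.464ℏ

The 5f subshell has l = 3.
L_z,max = lℏ = 3ℏ.
For m_l = 2: cos θ = 2/√12, θ ≈ 54.74°.
|L| = ℏ√(3·4) = 2√3 ℏ ≈ 3.464ℏ.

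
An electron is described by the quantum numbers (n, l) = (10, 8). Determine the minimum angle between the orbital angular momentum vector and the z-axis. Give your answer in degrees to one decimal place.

θ_min ≈ 19.5°

|L| = ℏ√(l(l+1)) = 6√2 ℏ.
The smallest angle corresponds to the largest L_z, i.e. m_l = l = 8, giving L_z = 8ℏ.
cos θ_min = 8/√72, so θ_min ≈ 19.5°.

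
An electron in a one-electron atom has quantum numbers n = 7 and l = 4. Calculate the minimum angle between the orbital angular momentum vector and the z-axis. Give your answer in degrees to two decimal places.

θ_min ≈ 26.57°

|L|² = l(l+1)ℏ² = 20ℏ², so |L| = 2√5 ℏ.
The smallest angle corresponds to the largest L_z, i.e. m_l = l = 4, giving L_z = 4ℏ.
cos θ_min = 4/√20, so θ_min ≈ 26.57°.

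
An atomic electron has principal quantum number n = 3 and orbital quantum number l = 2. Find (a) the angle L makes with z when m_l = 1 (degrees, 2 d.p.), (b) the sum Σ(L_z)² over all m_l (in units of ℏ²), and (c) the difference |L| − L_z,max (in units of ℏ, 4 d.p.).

θ(m_l=1) ≈ 65.91°; Σ(L_z)² = 10 ℏ²; |L|−L_z,max ≈ 0.4495ℏ

For m_l = 1: cos θ = 1/√6, θ ≈ 65.91°.
Σ m_l² = 10, so Σ(L_z)² = 10 ℏ².
|L| − L_z,max = (√6 − 2)ℏ ≈ 0.4495ℏ.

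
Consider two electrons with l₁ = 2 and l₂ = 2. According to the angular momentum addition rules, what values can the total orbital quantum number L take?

The total orbital quantum number L ranges from |l₁ − l₂| to l₁ + l₂ in integer steps.
Allowed values: L = 0, 1, 2, 3, 4.

L = 0, 1, 2, 3, 4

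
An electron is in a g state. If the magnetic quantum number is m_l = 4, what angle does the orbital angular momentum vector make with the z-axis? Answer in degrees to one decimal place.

θ ≈ 26.6°

G corresponds to l = 4.
|L|² = l(l+1)ℏ² = 20ℏ², so |L| = 2√5 ℏ.
L_z = m_l ℏ = 4ℏ.
cos θ = L_z/|L| = 4/√20, so θ ≈ 26.6°.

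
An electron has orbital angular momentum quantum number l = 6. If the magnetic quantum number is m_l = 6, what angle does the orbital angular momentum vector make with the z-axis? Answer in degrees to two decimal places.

θ ≈ 22.21°

|L| = √(l(l+1)) ℏ = √42 ℏ.
L_z = m_l ℏ = 6ℏ.
cos θ = L_z/|L| = 6/√42, so θ ≈ 22.21°.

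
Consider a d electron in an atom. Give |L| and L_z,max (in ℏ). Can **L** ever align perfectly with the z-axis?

D corresponds to l = 2.
|L| = √6 ℏ ≈ 2.4495ℏ, while L_z,max = lℏ = 2ℏ.
Since |L| > L_z,max, the vector can never point exactly along z; the closest it comes is θ_min = arccos(2/√6) ≈ 35.3°.

No: L_z,max = 2ℏ < |L| = √6 ℏ ≈ 2.449ℏ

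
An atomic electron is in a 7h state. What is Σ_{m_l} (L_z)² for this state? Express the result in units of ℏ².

Σ(L_z)² = 110 ℏ²

For 7h, l = 5.
m_l ∈ {-5, -4, -3, -2, -1, 0, 1, 2, 3, 4, 5}.
Σ m_l² = l(l+1)(2l+1)/3 = 5·6·11/3 = 110.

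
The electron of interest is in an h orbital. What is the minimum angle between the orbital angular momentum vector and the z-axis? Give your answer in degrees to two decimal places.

θ_min ≈ 24.09°

An h state has l = 5.
|L| = ℏ√(l(l+1)) = √30 ℏ.
The smallest angle corresponds to the largest L_z, i.e. m_l = l = 5, giving L_z = 5ℏ.
cos θ_min = 5/√30, so θ_min ≈ 24.09°.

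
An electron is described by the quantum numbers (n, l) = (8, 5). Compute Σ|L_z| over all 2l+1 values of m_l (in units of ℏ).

The allowed m_l values are -5, -4, -3, -2, -1, 0, 1, 2, 3, 4, 5.
Σ|m_l| = 2(1+2+…+5) = 30.

Σ|L_z| = 30 ℏ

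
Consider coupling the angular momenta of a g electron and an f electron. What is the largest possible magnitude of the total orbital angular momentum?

|L_tot|_max = 2√14 ℏ ≈ 7.483ℏ

L runs from |4 − 3| = 1 to 4 + 3 = 7.
So L can be 1, 2, 3, 4, 5, 6, 7.
The largest magnitude corresponds to L = 7: |L_tot| = ℏ√(7·8) = 2√14 ℏ.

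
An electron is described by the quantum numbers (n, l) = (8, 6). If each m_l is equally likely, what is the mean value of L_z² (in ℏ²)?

m_l runs from −6 to 6, i.e. {-6, -5, -4, -3, -2, -1, 0, 1, 2, 3, 4, 5, 6}.
⟨L_z²⟩ = ℏ²·l(l+1)/3 = 14ℏ².

⟨L_z²⟩ = 14 ℏ²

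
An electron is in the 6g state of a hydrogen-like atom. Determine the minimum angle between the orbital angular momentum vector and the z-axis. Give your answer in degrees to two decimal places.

For 6g, l = 4.
|L| = √(l(l+1)) ℏ = 2√5 ℏ.
The smallest angle corresponds to the largest L_z, i.e. m_l = l = 4, giving L_z = 4ℏ.
cos θ_min = 4/√20, so θ_min ≈ 26.57°.

θ_min ≈ 26.57°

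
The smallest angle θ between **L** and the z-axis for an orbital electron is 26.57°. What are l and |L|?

cos²θ_min = l/(l+1) = 0.7999.
Solving: l = 4.
Then |L| = ℏ√(4·5) = 2√5 ℏ.

l = 4, |L| = 2√5 ℏ ≈ 4.472ℏ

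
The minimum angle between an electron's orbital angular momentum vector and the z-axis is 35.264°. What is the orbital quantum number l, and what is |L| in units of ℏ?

l = 2, |L| = √6 ℏ ≈ 2.449ℏ

cos θ_min = l/√(l(l+1)) = √(l/(l+1)), so l/(l+1) = cos²(35.264°) = 0.6667.
l = cos²θ/sin²θ ≈ 2.
Then |L| = ℏ√(2·3) = √6 ℏ.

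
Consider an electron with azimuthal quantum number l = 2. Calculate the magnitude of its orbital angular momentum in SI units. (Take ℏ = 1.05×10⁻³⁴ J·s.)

|L| = ℏ√(l(l+1)) = ℏ√(2·3) = √6 ℏ
Numerically, |L| = 2.449 × (1.05×10⁻³⁴ J·s) = 2.57×10⁻³⁴ J·s.

|L| = 2.57×10⁻³⁴ J·s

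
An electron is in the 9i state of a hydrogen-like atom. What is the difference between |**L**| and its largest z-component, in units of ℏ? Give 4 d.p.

|L| − L_z,max ≈ 0.4807ℏ

The 9i subshell has l = 6.
|L| = √42 ℏ ≈ 6.4807ℏ, while L_z,max = lℏ = 6ℏ.
The difference is (√42 − 6)ℏ ≈ 0.4807ℏ.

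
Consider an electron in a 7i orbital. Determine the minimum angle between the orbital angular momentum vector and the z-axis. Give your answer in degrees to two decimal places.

The 7i subshell has l = 6.
|L|² = l(l+1)ℏ² = 42ℏ², so |L| = √42 ℏ.
The smallest angle corresponds to the largest L_z, i.e. m_l = l = 6, giving L_z = 6ℏ.
cos θ_min = 6/√42, so θ_min ≈ 22.21°.

θ_min ≈ 22.21°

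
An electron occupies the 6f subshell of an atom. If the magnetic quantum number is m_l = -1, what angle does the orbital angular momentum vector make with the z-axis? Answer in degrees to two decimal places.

θ ≈ 106.78°

The 6f subshell has l = 3.
|L| = √(l(l+1)) ℏ = 2√3 ℏ.
L_z = m_l ℏ = −1ℏ.
cos θ = L_z/|L| = -1/√12, so θ ≈ 106.78°.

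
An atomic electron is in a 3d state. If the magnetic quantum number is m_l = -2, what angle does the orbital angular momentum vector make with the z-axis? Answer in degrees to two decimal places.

θ ≈ 144.74°

The 3d subshell has l = 2.
|L| = √(l(l+1)) ℏ = √6 ℏ.
L_z = m_l ℏ = −2ℏ.
cos θ = L_z/|L| = -2/√6, so θ ≈ 144.74°.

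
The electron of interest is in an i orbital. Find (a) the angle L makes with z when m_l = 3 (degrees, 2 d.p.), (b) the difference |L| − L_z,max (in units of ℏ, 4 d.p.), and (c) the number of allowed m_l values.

θ(m_l=3) ≈ 62.42°; |L|−L_z,max ≈ 0.4807ℏ; 13 values

The letter i corresponds to l = 6.
For m_l = 3: cos θ = 3/√42, θ ≈ 62.42°.
|L| − L_z,max = (√42 − 6)ℏ ≈ 0.4807ℏ.
There are 2l+1 = 13 values of m_l.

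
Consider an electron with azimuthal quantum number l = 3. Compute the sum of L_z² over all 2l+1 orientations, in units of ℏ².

Σ(L_z)² = 28 ℏ²

The allowed m_l values are -3, -2, -1, 0, 1, 2, 3.
Σ m_l² = 2·(1 + 4 + 9) = 28.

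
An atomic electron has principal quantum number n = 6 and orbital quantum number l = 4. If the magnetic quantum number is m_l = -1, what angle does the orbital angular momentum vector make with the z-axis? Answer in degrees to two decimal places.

|L|² = l(l+1)ℏ² = 20ℏ², so |L| = 2√5 ℏ.
L_z = m_l ℏ = −1ℏ.
cos θ = L_z/|L| = -1/√20, so θ ≈ 102.92°.

θ ≈ 102.92°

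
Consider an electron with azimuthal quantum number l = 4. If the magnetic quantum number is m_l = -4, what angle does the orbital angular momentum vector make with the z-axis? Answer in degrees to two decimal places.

|L| = √(l(l+1)) ℏ = 2√5 ℏ.
L_z = m_l ℏ = −4ℏ.
cos θ = L_z/|L| = -4/√20, so θ ≈ 153.43°.

θ ≈ 153.43°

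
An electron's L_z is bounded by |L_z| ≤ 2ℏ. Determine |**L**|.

|L| = √6 ℏ ≈ 2.449ℏ

The maximum L_z equals lℏ, giving l = 2.
Then |L| = ℏ√(2·3) = √6 ℏ.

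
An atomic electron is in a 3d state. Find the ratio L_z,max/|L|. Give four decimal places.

For 3d, l = 2.
|L| = √6 ℏ ≈ 2.4495ℏ, while L_z,max = lℏ = 2ℏ.
L_z,max/|L| = 2/√6 = 0.8165.

L_z,max/|L| = 0.8165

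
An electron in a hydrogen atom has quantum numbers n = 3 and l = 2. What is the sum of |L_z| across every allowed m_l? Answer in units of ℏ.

m_l ∈ {-2, -1, 0, 1, 2}.
Σ|m_l| = l(l+1) = 6.

Σ|L_z| = 6 ℏ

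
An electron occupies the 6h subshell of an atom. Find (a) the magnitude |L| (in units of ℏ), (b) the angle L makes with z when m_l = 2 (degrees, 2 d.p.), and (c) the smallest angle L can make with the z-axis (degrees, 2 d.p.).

6h means n = 6, l = 5.
|L| = ℏ√(5·6) = √30 ℏ ≈ 5.477ℏ.
For m_l = 2: cos θ = 2/√30, θ ≈ 68.58°.
cos θ_min = 5/√30, so θ_min ≈ 24.09°.

|L| = √30 ℏ ≈ 5.477ℏ; θ(m_l=2) ≈ 68.58°; θ_min ≈ 24.09°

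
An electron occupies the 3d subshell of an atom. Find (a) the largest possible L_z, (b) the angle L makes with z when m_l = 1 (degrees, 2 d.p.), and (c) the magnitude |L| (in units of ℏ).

L_z,max = 2ℏ; θ(m_l=1) ≈ 65.91°; |L| = √6 ℏ ≈ 2.449ℏ

3d means n = 3, l = 2.
L_z,max = lℏ = 2ℏ.
For m_l = 1: cos θ = 1/√6, θ ≈ 65.91°.
|L| = ℏ√(2·3) = √6 ℏ ≈ 2.449ℏ.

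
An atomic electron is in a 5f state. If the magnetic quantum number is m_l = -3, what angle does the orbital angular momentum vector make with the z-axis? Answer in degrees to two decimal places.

5f means n = 5, l = 3.
|L|² = l(l+1)ℏ² = 12ℏ², so |L| = 2√3 ℏ.
L_z = m_l ℏ = −3ℏ.
cos θ = L_z/|L| = -3/√12, so θ ≈ 150.00°.

θ ≈ 150.00°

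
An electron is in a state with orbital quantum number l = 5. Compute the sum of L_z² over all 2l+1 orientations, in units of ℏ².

Σ(L_z)² = 110 ℏ²

The allowed m_l values are -5, -4, -3, -2, -1, 0, 1, 2, 3, 4, 5.
Summing m² from −5 to 5: Σ m_l² = 110.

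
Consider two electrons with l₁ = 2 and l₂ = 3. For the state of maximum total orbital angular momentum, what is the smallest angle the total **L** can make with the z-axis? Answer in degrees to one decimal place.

By the triangle rule, |l₁ − l₂| ≤ L ≤ l₁ + l₂.
L ∈ {1, 2, 3, 4, 5}.
The maximum is L = 5, with |L_tot| = ℏ√(5·6) = √30 ℏ.
The minimum angle with z is arccos(5/√30) ≈ 24.1°.

θ_min ≈ 24.1°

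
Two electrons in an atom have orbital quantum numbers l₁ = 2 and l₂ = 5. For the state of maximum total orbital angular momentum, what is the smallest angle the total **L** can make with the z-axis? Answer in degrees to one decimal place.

The total orbital quantum number L ranges from |l₁ − l₂| to l₁ + l₂ in integer steps.
Allowed values: L = 3, 4, 5, 6, 7.
The maximum is L = 7, with |L_tot| = ℏ√(7·8) = 2√14 ℏ.
The minimum angle with z is arccos(7/√56) ≈ 20.7°.

θ_min ≈ 20.7°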